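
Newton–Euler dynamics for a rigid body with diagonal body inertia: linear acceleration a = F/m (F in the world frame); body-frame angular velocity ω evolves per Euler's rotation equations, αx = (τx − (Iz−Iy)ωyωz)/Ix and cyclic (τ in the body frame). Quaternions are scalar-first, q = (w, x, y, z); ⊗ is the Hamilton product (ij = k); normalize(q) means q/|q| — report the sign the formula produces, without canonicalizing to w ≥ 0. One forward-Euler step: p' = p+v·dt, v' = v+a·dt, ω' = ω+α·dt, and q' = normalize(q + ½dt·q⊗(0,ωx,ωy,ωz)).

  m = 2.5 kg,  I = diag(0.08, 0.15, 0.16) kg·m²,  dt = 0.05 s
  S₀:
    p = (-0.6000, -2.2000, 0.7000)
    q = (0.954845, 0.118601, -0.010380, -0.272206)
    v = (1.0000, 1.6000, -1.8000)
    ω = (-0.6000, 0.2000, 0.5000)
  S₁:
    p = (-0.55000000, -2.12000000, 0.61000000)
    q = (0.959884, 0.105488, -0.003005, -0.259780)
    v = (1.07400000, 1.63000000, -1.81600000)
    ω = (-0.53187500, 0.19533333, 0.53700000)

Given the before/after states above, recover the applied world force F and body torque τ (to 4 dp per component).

velocity change Δv = (0.07400000, 0.03000000, -0.01600000)
m·(v₁−v₀)/dt = (3.7000, 1.5000, -0.8000)
rate change Δω = (0.06812500, -0.00466667, 0.03700000)
gyro term ω₀×Iω₀ = (0.0010, 0.0240, -0.0084)
applied torque τ = (0.1100, 0.0100, 0.1100)

F = (3.7000, 1.5000, -0.8000)
τ = (0.1100, 0.0100, 0.1100)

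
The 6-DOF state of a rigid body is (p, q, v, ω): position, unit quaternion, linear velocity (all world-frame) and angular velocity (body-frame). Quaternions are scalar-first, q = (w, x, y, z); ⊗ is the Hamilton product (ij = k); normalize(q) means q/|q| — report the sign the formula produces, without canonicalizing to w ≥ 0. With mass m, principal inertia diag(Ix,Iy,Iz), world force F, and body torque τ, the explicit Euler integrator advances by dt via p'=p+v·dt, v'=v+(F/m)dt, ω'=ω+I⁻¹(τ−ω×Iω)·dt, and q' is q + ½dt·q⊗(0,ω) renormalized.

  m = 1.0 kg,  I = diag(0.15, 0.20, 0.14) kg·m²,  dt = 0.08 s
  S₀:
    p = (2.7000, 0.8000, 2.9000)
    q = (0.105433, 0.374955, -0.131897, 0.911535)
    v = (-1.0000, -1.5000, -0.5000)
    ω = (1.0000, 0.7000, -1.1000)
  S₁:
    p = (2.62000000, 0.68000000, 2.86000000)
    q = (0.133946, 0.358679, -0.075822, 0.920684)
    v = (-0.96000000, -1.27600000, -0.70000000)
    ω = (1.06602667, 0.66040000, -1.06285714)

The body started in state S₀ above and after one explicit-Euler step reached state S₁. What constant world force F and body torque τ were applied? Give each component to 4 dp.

Δv = v₁−v₀ = (0.04000000, 0.22400000, -0.20000000)
applied force F = (0.5000, 2.8000, -2.5000)
ω₁ − ω₀ = (0.06602667, -0.03960000, 0.03714286)
precession coupling = (0.0462, -0.0110, 0.0350)
τ = I·(Δω/dt) + ω₀×(Iω₀) = (0.1700, -0.1100, 0.1000)

F = (0.5000, 2.8000, -2.5000)
τ = (0.1700, -0.1100, 0.1000)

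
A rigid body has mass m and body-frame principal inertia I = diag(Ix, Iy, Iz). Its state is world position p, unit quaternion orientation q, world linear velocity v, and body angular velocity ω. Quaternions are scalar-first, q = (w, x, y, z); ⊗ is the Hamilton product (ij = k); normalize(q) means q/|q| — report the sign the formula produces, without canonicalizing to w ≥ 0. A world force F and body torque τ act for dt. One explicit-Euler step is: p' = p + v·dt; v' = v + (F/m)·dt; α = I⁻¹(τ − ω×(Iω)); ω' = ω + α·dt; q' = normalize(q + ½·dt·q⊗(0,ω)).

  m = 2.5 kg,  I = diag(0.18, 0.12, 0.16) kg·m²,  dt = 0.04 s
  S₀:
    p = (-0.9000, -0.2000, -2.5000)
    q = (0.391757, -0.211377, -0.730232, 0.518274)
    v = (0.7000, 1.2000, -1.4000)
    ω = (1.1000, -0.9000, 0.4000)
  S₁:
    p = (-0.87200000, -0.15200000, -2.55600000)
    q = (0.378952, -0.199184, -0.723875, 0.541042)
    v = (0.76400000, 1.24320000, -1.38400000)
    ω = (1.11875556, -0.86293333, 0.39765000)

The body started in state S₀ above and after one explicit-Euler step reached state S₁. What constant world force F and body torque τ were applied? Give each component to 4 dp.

ω₁ − ω₀ = (0.01875556, 0.03706667, -0.00235000)
ω₀×(Iω₀) = (-0.0144, 0.0088, 0.0594)
τ = I·(Δω/dt) + ω₀×(Iω₀) = (0.0700, 0.1200, 0.0500)
Δv = v₁−v₀ = (0.06400000, 0.04320000, 0.01600000)
F = m·Δv/dt = (4.0000, 2.7000, 1.0000)

F = (4.0000, 2.7000, 1.0000)
τ = (0.0700, 0.1200, 0.0500)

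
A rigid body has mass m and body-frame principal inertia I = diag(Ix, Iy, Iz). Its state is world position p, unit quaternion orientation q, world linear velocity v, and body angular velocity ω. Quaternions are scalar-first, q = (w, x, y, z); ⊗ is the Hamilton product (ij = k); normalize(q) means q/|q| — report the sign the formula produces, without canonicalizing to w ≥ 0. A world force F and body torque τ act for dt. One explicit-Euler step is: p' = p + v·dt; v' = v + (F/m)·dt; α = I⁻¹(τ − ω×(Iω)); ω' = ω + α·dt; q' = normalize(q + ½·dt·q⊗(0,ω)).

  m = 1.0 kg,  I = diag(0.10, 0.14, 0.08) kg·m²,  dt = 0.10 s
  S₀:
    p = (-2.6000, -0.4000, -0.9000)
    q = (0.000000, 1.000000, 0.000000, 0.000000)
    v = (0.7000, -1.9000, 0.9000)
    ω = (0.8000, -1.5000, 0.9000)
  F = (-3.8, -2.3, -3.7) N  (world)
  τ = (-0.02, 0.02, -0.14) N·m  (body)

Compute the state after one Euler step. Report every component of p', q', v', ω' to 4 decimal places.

(τ − ω×Iω)/I = (-1.0100, 0.0400, -1.1500)
new body rate ω' = (0.6990, -1.4960, 0.7850)
Hamilton product q⊗(0,ω) = (-0.8000000, 0.0000000, -0.9000000, -1.5000000)
q' = normalize(q + ½dt·q⊗(0,ω)) = (-0.0398, 0.9954, -0.0448, -0.0747)
a = (-3.8000, -2.3000, -3.7000)
p + v·dt = (-2.5300, -0.5900, -0.8100)
v + (F/m)dt = (0.3200, -2.1300, 0.5300)

p' = (-2.5300, -0.5900, -0.8100)
q' = (-0.0398, 0.9954, -0.0448, -0.0747)
v' = (0.3200, -2.1300, 0.5300)
ω' = (0.6990, -1.4960, 0.7850)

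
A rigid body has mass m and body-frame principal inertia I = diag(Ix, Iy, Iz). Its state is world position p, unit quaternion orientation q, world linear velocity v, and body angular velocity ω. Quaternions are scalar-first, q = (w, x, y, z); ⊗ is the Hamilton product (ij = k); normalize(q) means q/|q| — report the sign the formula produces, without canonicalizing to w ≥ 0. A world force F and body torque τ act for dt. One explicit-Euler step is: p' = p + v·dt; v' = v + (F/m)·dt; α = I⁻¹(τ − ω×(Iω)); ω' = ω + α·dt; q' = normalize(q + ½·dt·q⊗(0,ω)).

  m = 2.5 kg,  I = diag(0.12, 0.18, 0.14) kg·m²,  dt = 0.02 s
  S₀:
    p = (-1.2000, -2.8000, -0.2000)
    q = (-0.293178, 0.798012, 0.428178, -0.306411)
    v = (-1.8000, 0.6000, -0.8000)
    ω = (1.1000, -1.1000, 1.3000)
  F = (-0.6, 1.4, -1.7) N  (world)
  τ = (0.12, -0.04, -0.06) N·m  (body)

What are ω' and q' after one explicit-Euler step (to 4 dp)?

gyro term ω×Iω = (0.0572, -0.0286, -0.0726)
α = I⁻¹(τ − ω×Iω) = (0.5233, -0.0633, 0.0900)
new body rate ω' = (1.1105, -1.1013, 1.3018)
Hamilton product q⊗(0,ω) = (-0.0084831, -0.1029165, -1.0519719, -1.7299404)
q' = normalize(q + ½dt·q⊗(0,ω)) = (-0.2932, 0.7968, 0.4176, -0.3236)

ω' = (1.1105, -1.1013, 1.3018)
q' = (-0.2932, 0.7968, 0.4176, -0.3236)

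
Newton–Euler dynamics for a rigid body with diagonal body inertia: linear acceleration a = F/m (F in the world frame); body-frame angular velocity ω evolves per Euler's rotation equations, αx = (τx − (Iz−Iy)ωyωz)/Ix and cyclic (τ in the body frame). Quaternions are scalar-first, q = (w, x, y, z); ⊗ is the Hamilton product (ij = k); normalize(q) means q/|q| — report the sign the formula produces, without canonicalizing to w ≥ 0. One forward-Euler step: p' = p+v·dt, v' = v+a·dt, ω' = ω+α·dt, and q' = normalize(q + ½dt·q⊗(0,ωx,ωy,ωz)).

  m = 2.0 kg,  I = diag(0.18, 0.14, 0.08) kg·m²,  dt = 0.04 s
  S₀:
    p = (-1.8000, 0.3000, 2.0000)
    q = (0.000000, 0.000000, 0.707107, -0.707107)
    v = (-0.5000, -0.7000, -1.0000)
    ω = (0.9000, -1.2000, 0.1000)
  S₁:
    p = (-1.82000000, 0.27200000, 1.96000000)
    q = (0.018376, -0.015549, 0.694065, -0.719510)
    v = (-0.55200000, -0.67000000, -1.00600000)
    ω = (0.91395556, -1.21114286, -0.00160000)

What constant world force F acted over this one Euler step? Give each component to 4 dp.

F = (-2.6000, 1.5000, -0.3000)

velocity change Δv = (-0.05200000, 0.03000000, -0.00600000)
applied force F = (-2.6000, 1.5000, -0.3000)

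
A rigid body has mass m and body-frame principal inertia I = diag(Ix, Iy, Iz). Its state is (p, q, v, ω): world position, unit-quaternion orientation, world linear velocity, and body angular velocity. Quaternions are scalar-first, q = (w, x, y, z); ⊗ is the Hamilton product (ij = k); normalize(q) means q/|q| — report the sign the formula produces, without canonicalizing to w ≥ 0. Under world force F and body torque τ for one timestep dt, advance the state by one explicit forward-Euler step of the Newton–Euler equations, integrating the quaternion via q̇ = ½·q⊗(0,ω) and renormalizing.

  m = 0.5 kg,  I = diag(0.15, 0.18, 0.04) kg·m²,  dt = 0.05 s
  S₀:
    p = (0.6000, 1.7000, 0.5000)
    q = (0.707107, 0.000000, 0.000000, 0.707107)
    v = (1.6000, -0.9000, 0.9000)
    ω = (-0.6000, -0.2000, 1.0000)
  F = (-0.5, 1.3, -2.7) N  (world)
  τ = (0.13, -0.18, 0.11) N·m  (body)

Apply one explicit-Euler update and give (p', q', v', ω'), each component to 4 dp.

p + v·dt = (0.6800, 1.6550, 0.5450)
v' = v + a·dt = (1.5500, -0.7700, 0.6300)
ω×(Iω) gyroscopic = (0.0280, -0.0660, 0.0036)
(τ − ω×Iω)/I = (0.6800, -0.6333, 2.6600)
new body rate ω' = (-0.5660, -0.2317, 1.1330)
Hamilton product q⊗(0,ω) = (-0.7071070, -0.2828428, -0.5656856, 0.7071070)
q' = normalize(q + ½dt·q⊗(0,ω)) = (0.6891, -0.0071, -0.0141, 0.7245)

p' = (0.6800, 1.6550, 0.5450)
q' = (0.6891, -0.0071, -0.0141, 0.7245)
v' = (1.5500, -0.7700, 0.6300)
ω' = (-0.5660, -0.2317, 1.1330)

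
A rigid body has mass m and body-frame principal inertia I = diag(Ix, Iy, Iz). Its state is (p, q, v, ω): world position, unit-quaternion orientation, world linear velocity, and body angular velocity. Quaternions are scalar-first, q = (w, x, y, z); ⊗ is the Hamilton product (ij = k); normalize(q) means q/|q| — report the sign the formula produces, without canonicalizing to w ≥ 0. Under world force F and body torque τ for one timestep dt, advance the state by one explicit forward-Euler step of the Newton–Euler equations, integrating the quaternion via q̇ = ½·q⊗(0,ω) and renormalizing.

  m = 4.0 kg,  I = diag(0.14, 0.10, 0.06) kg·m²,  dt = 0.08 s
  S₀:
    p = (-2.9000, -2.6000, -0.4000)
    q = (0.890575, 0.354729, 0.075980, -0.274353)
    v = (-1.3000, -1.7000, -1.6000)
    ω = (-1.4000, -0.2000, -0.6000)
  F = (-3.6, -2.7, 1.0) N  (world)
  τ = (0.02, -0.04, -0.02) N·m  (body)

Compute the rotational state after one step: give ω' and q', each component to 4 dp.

precession coupling ω×(Iω) = (-0.0048, 0.0672, -0.0112)
angular accel α = (0.1771, -1.0720, -0.1467)
ω + α·dt = (-1.3858, -0.2858, -0.6117)
Hamilton product q⊗(0,ω) = (0.3472048, -1.3472636, 0.4188166, -0.4989188)
q + ½dt·q⊗(0,ω), renormalized = (0.9028, 0.3003, 0.0926, -0.2938)

ω' = (-1.3858, -0.2858, -0.6117)
q' = (0.9028, 0.3003, 0.0926, -0.2938)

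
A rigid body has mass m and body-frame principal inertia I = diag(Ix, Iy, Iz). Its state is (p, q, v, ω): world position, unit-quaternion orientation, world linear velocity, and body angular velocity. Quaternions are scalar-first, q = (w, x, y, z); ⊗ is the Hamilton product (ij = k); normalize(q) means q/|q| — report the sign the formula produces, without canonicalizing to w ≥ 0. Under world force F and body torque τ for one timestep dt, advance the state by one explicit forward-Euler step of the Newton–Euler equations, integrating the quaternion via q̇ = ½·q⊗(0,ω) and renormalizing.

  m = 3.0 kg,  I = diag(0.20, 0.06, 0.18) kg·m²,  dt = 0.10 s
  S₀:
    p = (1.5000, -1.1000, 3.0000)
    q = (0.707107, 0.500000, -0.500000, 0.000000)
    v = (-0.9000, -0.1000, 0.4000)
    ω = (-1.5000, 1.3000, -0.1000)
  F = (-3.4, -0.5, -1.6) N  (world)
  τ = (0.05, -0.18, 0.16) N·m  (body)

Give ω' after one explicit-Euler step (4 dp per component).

precession coupling ω×(Iω) = (-0.0156, 0.0030, 0.2730)
angular accel α = (0.3280, -3.0500, -0.6278)
ω + α·dt = (-1.4672, 0.9950, -0.1628)

ω' = (-1.4672, 0.9950, -0.1628)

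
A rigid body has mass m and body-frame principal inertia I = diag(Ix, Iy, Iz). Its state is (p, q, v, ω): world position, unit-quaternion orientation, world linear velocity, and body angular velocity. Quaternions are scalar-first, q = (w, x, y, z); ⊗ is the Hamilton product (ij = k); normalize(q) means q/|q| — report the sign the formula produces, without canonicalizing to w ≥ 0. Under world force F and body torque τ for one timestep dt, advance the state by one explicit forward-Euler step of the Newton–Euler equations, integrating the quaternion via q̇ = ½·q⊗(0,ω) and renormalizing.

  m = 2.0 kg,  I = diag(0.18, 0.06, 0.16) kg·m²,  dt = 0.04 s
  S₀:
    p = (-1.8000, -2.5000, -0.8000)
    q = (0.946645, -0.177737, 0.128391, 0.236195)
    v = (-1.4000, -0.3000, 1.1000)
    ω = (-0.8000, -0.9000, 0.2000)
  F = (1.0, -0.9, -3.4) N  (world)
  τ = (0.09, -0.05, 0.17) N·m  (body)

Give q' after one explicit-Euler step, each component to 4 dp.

2q̇ = q⊗(0,ω) = (-0.0738767, -0.5190623, -1.0053891, 0.4520051)
updated quaternion q' = (0.9449, -0.1881, 0.1083, 0.2452)

q' = (0.9449, -0.1881, 0.1083, 0.2452)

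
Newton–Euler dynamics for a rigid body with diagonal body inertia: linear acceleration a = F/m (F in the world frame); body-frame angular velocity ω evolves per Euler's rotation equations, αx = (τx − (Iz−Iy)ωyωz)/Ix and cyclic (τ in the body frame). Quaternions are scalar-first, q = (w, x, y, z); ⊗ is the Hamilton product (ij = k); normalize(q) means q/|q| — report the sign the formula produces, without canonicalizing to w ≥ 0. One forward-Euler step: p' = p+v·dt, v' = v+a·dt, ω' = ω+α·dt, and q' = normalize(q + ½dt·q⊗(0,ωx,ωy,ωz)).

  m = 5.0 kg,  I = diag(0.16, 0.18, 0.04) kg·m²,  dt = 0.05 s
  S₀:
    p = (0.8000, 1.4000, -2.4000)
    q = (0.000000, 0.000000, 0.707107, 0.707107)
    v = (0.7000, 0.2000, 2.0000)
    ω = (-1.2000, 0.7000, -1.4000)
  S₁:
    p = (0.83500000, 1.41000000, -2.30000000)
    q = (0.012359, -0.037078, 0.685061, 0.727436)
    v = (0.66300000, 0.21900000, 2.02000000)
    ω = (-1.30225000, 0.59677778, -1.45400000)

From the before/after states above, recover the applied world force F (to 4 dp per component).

velocity change Δv = (-0.03700000, 0.01900000, 0.02000000)
m·(v₁−v₀)/dt = (-3.7000, 1.9000, 2.0000)

F = (-3.7000, 1.9000, 2.0000)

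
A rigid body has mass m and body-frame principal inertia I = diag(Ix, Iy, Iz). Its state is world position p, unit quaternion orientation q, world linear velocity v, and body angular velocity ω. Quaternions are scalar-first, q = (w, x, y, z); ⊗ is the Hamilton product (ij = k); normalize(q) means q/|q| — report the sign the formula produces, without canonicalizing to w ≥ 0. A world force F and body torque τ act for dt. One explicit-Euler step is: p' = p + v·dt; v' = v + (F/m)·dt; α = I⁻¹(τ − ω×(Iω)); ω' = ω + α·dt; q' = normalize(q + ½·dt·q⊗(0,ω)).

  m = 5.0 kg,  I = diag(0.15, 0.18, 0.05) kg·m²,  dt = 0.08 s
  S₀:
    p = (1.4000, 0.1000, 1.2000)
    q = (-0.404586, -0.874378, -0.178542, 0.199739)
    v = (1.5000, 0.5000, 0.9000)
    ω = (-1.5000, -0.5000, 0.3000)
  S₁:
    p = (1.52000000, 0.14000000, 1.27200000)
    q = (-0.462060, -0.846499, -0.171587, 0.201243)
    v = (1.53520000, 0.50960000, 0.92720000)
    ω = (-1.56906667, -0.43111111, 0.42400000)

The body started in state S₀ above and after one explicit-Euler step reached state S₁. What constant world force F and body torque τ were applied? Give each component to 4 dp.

F = (2.2000, 0.6000, 1.7000)
τ = (-0.1100, 0.1100, 0.1000)

velocity change Δv = (0.03520000, 0.00960000, 0.02720000)
m·(v₁−v₀)/dt = (2.2000, 0.6000, 1.7000)
rate change Δω = (-0.06906667, 0.06888889, 0.12400000)
applied torque τ = (-0.1100, 0.1100, 0.1000)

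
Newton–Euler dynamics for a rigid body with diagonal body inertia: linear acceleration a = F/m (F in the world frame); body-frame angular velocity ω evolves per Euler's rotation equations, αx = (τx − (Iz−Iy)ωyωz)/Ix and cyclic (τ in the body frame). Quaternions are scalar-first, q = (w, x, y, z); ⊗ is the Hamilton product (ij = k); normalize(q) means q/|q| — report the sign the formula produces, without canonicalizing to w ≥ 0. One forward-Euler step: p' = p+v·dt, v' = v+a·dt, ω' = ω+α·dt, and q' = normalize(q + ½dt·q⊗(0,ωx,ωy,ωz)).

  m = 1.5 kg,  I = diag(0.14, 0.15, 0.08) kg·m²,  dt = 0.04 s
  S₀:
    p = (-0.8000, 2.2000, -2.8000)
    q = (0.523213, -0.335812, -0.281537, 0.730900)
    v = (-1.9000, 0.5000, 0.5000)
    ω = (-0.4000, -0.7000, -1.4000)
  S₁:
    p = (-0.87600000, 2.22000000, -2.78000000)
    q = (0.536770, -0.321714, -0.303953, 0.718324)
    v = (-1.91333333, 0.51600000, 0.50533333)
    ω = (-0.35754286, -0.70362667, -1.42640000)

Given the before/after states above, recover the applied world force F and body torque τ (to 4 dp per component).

velocity change Δv = (-0.01333333, 0.01600000, 0.00533333)
F = m·Δv/dt = (-0.5000, 0.6000, 0.2000)
ω₁ − ω₀ = (0.04245714, -0.00362667, -0.02640000)
precession coupling = (-0.0686, 0.0336, 0.0028)
τ = I·(Δω/dt) + ω₀×(Iω₀) = (0.0800, 0.0200, -0.0500)

F = (-0.5000, 0.6000, 0.2000)
τ = (0.0800, 0.0200, -0.0500)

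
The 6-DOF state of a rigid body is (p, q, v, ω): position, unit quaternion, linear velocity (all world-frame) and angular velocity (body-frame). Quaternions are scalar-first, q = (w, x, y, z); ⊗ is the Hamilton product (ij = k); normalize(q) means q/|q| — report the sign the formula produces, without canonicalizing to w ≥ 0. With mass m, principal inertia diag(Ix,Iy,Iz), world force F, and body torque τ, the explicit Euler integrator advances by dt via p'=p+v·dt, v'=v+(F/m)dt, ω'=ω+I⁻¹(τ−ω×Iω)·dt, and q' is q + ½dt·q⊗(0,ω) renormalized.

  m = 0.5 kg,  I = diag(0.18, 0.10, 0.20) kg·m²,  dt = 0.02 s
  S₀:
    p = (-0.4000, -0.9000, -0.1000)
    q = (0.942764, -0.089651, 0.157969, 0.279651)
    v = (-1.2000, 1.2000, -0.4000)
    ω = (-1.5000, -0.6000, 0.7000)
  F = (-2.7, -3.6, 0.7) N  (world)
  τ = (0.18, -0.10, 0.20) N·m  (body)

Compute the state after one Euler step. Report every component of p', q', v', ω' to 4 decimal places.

a = (-5.4000, -7.2000, 1.4000)
p + v·dt = (-0.4240, -0.8760, -0.1080)
new velocity v' = (-1.3080, 1.0560, -0.3720)
(τ − ω×Iω)/I = (1.2333, -1.2100, 1.3600)
new body rate ω' = (-1.4753, -0.6242, 0.7272)
Hamilton product q⊗(0,ω) = (-0.2354508, -1.1357771, -0.9223792, 0.9506789)
q + ½dt·q⊗(0,ω), renormalized = (0.9403, -0.1010, 0.1487, 0.2891)

p' = (-0.4240, -0.8760, -0.1080)
q' = (0.9403, -0.1010, 0.1487, 0.2891)
v' = (-1.3080, 1.0560, -0.3720)
ω' = (-1.4753, -0.6242, 0.7272)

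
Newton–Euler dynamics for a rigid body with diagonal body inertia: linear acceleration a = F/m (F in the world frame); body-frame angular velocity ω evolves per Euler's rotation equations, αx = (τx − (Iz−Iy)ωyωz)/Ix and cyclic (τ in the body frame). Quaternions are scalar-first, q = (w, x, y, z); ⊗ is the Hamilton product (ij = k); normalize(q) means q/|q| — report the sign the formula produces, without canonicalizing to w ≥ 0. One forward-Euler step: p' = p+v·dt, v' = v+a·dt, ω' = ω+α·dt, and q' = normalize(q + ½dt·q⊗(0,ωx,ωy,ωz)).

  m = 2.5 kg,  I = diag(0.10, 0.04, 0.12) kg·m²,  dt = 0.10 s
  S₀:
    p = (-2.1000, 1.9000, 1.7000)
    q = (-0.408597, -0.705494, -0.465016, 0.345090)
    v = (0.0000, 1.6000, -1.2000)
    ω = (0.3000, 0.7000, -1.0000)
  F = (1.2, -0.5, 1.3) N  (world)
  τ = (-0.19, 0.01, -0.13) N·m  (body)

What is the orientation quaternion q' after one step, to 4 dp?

q⊗(0,ω) = (0.8822494, 0.1008739, -0.8879849, 0.0542560)
q + ½dt·q⊗(0,ω), renormalized = (-0.3638, -0.6991, -0.5084, 0.3471)

q' = (-0.3638, -0.6991, -0.5084, 0.3471)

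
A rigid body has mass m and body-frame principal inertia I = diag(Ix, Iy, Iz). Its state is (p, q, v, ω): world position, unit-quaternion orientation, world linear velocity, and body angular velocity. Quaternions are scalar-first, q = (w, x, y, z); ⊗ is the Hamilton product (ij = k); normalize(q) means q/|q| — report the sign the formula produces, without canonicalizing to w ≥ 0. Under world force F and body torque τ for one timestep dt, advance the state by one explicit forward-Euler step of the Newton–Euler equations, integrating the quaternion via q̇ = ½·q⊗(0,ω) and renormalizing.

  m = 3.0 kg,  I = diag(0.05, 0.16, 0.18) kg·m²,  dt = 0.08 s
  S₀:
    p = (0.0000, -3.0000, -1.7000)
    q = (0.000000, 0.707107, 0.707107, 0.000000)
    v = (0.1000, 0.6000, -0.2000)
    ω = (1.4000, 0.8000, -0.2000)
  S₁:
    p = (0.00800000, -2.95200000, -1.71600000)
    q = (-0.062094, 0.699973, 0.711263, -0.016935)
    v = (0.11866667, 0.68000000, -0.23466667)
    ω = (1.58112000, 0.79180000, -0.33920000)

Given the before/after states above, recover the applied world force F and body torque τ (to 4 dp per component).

F = (0.7000, 3.0000, -1.3000)
τ = (0.1100, 0.0200, -0.1900)

ω₁ − ω₀ = (0.18112000, -0.00820000, -0.13920000)
precession coupling = (-0.0032, 0.0364, 0.1232)
applied torque τ = (0.1100, 0.0200, -0.1900)
velocity change Δv = (0.01866667, 0.08000000, -0.03466667)
m·(v₁−v₀)/dt = (0.7000, 3.0000, -1.3000)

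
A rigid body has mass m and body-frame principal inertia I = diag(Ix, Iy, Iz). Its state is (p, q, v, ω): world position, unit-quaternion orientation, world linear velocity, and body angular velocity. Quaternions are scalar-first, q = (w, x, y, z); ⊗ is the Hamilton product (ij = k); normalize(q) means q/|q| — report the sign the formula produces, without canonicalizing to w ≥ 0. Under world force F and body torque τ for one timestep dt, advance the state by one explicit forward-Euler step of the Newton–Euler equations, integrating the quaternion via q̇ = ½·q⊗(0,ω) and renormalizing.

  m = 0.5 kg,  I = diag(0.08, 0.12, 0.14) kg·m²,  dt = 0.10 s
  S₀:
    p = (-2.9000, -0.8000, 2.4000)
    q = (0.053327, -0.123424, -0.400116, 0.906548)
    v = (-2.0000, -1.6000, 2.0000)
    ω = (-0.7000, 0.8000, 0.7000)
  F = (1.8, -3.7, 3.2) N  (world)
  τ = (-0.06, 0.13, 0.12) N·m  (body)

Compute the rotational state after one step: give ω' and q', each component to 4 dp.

ω' = (-0.7890, 0.8838, 0.8017)
q' = (0.0332, -0.1752, -0.4245, 0.8877)

ω×(Iω) gyroscopic = (0.0112, 0.0294, -0.0224)
α = I⁻¹(τ − ω×Iω) = (-0.8900, 0.8383, 1.0171)
ω + α·dt = (-0.7890, 0.8838, 0.8017)
2q̇ = q⊗(0,ω) = (-0.4008876, -1.0426485, -0.5055252, -0.3414915)
q' = normalize(q + ½dt·q⊗(0,ω)) = (0.0332, -0.1752, -0.4245, 0.8877)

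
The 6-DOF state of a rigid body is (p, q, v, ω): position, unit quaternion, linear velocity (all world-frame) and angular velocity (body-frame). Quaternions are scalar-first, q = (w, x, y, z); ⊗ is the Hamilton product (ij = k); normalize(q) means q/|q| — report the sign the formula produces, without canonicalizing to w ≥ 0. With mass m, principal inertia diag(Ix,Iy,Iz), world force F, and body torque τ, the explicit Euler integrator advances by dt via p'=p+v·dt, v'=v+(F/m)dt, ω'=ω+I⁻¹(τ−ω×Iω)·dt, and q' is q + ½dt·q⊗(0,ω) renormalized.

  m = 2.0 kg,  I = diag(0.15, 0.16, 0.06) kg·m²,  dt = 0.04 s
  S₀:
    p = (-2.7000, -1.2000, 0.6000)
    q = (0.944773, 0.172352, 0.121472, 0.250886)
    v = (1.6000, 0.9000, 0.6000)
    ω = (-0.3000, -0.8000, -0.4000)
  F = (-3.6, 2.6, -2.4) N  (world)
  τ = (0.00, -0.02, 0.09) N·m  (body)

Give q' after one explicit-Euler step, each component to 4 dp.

2q̇ = q⊗(0,ω) = (0.2492376, -0.1313119, -0.7621434, -0.4793492)
updated quaternion q' = (0.9496, 0.1697, 0.1062, 0.2413)

q' = (0.9496, 0.1697, 0.1062, 0.2413)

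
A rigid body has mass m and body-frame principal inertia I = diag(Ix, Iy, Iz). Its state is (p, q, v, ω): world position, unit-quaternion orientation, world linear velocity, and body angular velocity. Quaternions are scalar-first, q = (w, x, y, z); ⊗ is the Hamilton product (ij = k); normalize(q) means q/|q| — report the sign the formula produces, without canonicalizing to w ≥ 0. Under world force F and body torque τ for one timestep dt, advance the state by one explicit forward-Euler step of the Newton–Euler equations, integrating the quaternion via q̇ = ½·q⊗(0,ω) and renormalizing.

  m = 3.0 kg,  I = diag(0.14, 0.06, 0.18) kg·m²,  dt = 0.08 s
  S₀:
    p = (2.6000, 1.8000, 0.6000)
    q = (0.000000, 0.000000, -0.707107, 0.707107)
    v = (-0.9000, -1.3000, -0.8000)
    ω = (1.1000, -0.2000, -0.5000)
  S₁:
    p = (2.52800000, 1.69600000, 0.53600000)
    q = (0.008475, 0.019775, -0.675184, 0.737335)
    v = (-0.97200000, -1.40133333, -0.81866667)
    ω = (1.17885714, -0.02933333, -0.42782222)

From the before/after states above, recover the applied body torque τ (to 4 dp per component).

ω₁ − ω₀ = (0.07885714, 0.17066667, 0.07217778)
gyro term ω₀×Iω₀ = (0.0120, 0.0220, 0.0176)
applied torque τ = (0.1500, 0.1500, 0.1800)

τ = (0.1500, 0.1500, 0.1800)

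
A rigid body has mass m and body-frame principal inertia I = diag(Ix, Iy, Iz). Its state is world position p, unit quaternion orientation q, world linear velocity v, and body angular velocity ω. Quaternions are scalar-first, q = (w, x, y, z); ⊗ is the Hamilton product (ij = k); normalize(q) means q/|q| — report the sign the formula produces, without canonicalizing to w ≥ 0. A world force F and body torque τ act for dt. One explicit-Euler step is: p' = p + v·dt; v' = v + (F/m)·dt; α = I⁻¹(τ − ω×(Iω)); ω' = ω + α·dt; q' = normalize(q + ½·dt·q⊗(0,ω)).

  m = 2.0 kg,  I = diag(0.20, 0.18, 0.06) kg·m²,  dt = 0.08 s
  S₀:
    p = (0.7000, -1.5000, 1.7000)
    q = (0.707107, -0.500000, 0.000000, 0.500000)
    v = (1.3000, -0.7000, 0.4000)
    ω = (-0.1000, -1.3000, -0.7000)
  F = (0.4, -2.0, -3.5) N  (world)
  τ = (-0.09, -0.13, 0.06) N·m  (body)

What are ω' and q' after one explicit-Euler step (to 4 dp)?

ω' = (-0.0923, -1.3621, -0.6165)
q' = (0.7179, -0.4760, -0.0527, 0.5053)

ω×(Iω) gyroscopic = (-0.1092, 0.0098, -0.0026)
α = I⁻¹(τ − ω×Iω) = (0.0960, -0.7767, 1.0433)
new body rate ω' = (-0.0923, -1.3621, -0.6165)
q⊗(0,ω) = (0.3000000, 0.5792893, -1.3192391, 0.1550251)
q' = normalize(q + ½dt·q⊗(0,ω)) = (0.7179, -0.4760, -0.0527, 0.5053)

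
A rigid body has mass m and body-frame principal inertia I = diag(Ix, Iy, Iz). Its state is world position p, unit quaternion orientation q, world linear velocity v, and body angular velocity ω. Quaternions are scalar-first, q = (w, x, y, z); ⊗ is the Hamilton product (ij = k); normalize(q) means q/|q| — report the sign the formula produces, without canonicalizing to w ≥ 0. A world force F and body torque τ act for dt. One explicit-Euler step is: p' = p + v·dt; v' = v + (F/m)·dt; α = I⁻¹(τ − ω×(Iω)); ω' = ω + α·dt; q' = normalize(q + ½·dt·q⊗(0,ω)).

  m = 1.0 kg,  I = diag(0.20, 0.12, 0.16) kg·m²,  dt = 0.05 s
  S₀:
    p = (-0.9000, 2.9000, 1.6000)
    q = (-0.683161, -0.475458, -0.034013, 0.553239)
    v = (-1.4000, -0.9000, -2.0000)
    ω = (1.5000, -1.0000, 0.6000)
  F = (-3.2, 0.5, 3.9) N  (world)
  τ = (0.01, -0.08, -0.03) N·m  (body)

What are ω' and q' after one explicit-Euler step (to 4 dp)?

ω' = (1.5085, -1.0483, 0.5531)
q' = (-0.6737, -0.4872, 0.0109, 0.5555)

ω×(Iω) gyroscopic = (-0.0240, 0.0360, 0.1200)
angular accel α = (0.1700, -0.9667, -0.9375)
new body rate ω' = (1.5085, -1.0483, 0.5531)
Hamilton product q⊗(0,ω) = (0.3472306, -0.4919103, 1.7982943, 0.1165809)
updated quaternion q' = (-0.6737, -0.4872, 0.0109, 0.5555)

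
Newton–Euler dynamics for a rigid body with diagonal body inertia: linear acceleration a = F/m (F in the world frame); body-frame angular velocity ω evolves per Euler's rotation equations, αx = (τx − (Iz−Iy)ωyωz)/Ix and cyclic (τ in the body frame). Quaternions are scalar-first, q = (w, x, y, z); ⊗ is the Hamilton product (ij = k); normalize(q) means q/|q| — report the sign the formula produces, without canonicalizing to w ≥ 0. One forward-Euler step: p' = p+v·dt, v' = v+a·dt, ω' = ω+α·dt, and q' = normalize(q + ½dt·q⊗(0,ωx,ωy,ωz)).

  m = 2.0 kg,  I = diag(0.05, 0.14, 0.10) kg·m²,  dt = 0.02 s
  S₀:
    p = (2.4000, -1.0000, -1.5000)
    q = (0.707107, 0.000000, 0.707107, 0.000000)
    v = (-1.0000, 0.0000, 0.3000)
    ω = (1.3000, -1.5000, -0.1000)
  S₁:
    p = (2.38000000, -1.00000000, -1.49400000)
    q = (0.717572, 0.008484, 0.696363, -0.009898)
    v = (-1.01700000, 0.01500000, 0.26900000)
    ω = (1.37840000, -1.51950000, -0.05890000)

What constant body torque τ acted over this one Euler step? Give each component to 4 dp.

rate change Δω = (0.07840000, -0.01950000, 0.04110000)
ω₀×(Iω₀) = (-0.0060, 0.0065, -0.1755)
I·α + gyro = (0.1900, -0.1300, 0.0300)

τ = (0.1900, -0.1300, 0.0300)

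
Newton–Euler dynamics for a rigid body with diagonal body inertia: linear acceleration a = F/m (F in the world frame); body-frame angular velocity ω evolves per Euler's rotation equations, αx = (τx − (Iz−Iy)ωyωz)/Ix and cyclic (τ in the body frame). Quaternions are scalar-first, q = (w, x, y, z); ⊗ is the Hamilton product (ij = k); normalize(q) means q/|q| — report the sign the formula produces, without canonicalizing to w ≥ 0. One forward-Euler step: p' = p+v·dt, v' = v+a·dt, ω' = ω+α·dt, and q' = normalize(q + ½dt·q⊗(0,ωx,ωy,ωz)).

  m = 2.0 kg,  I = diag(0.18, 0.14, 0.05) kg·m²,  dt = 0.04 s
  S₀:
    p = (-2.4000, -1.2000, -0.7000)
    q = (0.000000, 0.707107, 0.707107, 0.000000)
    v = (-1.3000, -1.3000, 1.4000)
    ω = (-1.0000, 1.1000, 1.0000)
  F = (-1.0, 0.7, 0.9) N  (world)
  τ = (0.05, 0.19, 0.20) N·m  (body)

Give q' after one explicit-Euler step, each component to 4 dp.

q' = (-0.0014, 0.7208, 0.6925, 0.0297)

q⊗(0,ω) = (-0.0707107, 0.7071070, -0.7071070, 1.4849247)
updated quaternion q' = (-0.0014, 0.7208, 0.6925, 0.0297)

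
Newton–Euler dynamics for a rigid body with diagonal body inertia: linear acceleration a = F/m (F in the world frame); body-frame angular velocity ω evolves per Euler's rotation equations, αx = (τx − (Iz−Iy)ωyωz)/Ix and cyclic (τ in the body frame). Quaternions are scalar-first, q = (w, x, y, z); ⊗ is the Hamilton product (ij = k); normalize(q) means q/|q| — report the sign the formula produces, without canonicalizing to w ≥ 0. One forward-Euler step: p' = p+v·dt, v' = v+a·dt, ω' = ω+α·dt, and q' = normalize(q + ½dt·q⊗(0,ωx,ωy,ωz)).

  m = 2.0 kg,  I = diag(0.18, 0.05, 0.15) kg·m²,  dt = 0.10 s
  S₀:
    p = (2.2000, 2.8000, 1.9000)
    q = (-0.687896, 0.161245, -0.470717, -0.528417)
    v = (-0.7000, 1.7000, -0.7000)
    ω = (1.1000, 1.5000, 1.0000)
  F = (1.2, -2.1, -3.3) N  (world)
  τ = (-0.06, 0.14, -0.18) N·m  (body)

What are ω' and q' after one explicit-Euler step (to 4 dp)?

ω' = (0.9833, 1.7140, 1.0230)
q' = (-0.6315, 0.1387, -0.5563, -0.5219)

precession coupling ω×(Iω) = (0.1500, 0.0330, -0.2145)
angular accel α = (-1.1667, 2.1400, 0.2300)
new body rate ω' = (0.9833, 1.7140, 1.0230)
q⊗(0,ω) = (1.0571230, -0.4347771, -1.7743477, 0.0717602)
q' = normalize(q + ½dt·q⊗(0,ω)) = (-0.6315, 0.1387, -0.5563, -0.5219)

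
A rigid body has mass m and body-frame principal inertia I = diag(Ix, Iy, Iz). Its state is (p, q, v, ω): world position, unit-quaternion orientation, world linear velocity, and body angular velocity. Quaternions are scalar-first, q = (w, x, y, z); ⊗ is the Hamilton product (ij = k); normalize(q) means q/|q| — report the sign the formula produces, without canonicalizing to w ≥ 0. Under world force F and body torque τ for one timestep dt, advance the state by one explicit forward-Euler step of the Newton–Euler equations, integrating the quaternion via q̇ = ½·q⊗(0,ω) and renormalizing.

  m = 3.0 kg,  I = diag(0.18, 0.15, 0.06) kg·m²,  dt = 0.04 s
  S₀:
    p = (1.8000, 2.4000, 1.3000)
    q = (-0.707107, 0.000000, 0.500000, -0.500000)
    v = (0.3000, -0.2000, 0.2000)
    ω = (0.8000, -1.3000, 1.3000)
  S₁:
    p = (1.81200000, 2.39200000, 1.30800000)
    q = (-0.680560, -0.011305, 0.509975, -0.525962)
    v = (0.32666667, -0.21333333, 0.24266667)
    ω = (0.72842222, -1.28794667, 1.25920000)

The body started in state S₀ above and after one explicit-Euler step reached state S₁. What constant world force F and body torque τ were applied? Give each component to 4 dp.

v₁ − v₀ = (0.02666667, -0.01333333, 0.04266667)
applied force F = (2.0000, -1.0000, 3.2000)
ω₁ − ω₀ = (-0.07157778, 0.01205333, -0.04080000)
applied torque τ = (-0.1700, 0.1700, -0.0300)

F = (2.0000, -1.0000, 3.2000)
τ = (-0.1700, 0.1700, -0.0300)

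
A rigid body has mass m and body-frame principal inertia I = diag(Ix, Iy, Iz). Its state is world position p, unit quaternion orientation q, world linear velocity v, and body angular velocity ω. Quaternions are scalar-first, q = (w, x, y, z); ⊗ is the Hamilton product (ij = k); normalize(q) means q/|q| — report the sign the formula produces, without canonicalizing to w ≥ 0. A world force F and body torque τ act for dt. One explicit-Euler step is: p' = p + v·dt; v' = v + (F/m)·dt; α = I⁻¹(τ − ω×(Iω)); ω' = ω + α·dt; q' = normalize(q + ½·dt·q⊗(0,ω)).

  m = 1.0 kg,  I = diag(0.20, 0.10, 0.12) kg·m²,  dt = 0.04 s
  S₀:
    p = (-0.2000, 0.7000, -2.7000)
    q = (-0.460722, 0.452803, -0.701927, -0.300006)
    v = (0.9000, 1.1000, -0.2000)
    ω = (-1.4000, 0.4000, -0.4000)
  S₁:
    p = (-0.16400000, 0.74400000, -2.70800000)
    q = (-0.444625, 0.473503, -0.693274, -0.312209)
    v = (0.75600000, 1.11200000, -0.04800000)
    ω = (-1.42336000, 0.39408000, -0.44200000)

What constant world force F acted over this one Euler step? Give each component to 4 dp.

velocity change Δv = (-0.14400000, 0.01200000, 0.15200000)
m·(v₁−v₀)/dt = (-3.6000, 0.3000, 3.8000)

F = (-3.6000, 0.3000, 3.8000)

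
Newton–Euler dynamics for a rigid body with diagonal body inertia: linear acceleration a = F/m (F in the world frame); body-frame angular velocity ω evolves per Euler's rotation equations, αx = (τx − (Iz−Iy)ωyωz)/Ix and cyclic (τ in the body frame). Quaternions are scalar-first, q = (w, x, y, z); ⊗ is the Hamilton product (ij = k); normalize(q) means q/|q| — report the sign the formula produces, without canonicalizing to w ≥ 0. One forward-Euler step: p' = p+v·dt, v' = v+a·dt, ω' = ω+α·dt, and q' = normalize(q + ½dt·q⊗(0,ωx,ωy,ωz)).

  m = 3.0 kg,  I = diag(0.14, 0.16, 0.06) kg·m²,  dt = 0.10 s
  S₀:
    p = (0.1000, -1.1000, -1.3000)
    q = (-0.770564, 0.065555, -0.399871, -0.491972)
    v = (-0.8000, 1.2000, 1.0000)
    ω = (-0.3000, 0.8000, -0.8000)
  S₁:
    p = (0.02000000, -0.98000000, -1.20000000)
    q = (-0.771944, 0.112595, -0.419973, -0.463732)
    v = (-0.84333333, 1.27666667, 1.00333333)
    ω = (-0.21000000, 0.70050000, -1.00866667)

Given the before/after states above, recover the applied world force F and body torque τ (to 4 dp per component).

ω₁ − ω₀ = (0.09000000, -0.09950000, -0.20866667)
I·α + gyro = (0.1900, -0.1400, -0.1300)
v₁ − v₀ = (-0.04333333, 0.07666667, 0.00333333)
applied force F = (-1.3000, 2.3000, 0.1000)

F = (-1.3000, 2.3000, 0.1000)
τ = (0.1900, -0.1400, -0.1300)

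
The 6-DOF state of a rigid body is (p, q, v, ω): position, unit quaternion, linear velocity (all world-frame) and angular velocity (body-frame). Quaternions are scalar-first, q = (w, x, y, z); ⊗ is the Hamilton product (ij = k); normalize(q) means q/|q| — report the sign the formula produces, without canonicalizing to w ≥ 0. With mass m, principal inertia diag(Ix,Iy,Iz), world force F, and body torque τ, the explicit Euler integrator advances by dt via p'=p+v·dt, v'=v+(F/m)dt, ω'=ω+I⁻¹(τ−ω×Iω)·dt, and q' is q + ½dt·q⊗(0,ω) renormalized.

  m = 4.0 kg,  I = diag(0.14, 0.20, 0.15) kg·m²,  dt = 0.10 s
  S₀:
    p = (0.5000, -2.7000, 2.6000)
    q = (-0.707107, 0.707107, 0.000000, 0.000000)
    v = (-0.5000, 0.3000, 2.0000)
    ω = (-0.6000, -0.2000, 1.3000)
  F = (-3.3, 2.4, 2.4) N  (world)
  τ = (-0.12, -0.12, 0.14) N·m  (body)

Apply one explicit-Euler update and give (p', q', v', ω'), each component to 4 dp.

p' = (0.4500, -2.6700, 2.8000)
q' = (-0.6841, 0.7264, -0.0388, -0.0529)
v' = (-0.5825, 0.3600, 2.0600)
ω' = (-0.6950, -0.2639, 1.3885)

angular accel α = (-0.9500, -0.6390, 0.8853)
ω + α·dt = (-0.6950, -0.2639, 1.3885)
q⊗(0,ω) = (0.4242642, 0.4242642, -0.7778177, -1.0606605)
q + ½dt·q⊗(0,ω), renormalized = (-0.6841, 0.7264, -0.0388, -0.0529)
a = (-0.8250, 0.6000, 0.6000)
p' = p + v·dt = (0.4500, -2.6700, 2.8000)
v' = v + a·dt = (-0.5825, 0.3600, 2.0600)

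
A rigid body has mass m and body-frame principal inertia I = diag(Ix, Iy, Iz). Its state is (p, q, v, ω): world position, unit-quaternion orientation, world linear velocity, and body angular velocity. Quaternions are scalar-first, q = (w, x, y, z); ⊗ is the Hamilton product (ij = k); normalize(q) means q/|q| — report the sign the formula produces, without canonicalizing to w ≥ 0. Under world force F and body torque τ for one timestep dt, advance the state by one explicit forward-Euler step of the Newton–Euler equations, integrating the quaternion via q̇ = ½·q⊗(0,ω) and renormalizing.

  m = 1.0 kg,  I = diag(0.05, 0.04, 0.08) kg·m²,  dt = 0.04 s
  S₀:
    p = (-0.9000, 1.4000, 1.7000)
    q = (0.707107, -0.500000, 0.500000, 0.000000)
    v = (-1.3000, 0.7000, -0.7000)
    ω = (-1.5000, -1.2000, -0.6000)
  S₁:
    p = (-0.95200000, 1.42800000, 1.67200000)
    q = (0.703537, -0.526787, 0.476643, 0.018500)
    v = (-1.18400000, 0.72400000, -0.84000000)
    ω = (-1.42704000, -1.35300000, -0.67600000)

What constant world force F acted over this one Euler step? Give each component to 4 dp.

velocity change Δv = (0.11600000, 0.02400000, -0.14000000)
F = m·Δv/dt = (2.9000, 0.6000, -3.5000)

F = (2.9000, 0.6000, -3.5000)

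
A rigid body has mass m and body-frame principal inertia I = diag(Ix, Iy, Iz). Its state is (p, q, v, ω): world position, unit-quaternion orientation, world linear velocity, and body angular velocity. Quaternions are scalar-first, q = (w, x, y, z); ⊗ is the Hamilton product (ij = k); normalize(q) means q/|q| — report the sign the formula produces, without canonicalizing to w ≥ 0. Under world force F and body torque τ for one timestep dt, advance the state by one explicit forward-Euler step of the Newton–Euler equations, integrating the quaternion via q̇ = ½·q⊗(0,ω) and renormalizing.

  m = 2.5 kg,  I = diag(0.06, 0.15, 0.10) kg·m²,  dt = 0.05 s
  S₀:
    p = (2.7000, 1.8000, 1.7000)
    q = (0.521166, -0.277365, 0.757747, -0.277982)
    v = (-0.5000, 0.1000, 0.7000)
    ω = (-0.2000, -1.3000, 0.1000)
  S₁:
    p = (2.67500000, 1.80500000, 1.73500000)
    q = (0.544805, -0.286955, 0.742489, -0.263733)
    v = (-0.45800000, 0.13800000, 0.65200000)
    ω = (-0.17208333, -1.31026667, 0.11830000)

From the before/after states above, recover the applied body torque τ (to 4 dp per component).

τ = (0.0400, -0.0300, 0.0600)

rate change Δω = (0.02791667, -0.01026667, 0.01830000)
precession coupling = (0.0065, 0.0008, 0.0234)
applied torque τ = (0.0400, -0.0300, 0.0600)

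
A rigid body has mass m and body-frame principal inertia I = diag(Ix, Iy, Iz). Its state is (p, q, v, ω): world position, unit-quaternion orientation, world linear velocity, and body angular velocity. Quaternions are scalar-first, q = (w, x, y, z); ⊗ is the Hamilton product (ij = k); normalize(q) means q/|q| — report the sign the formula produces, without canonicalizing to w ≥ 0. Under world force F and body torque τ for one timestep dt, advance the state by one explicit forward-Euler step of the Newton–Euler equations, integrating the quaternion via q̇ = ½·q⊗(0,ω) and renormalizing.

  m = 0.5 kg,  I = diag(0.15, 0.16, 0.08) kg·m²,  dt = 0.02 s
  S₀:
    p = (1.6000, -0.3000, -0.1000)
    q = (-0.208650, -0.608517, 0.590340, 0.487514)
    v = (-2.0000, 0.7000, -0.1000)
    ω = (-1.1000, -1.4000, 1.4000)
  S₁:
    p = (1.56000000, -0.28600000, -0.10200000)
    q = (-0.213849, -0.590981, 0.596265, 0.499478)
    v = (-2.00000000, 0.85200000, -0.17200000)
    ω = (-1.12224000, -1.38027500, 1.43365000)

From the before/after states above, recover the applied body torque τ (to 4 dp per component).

τ = (-0.0100, 0.0500, 0.1500)

Δω = ω₁−ω₀ = (-0.02224000, 0.01972500, 0.03365000)
gyro term ω₀×Iω₀ = (0.1568, -0.1078, 0.0154)
applied torque τ = (-0.0100, 0.0500, 0.1500)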